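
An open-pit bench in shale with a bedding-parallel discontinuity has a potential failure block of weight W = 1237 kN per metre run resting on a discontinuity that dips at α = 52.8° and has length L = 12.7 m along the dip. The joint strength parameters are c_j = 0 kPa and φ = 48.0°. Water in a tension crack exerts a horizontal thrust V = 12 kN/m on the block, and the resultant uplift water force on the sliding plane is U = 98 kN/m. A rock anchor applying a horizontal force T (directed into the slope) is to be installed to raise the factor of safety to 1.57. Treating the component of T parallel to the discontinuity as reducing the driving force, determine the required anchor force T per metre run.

T = 462 kN/m

Resolving forces along and normal to the sliding plane, with the horizontal anchor force T adding T·sinα to the effective normal force and T·cosα acting up the plane against the driving force:
FS = [c_jL + (W cosα − U − V sinα + T sinα) tanφ] / [W sinα + V cosα − T cosα]
Without the anchor: N' = 640.3 kN/m, driving T_d = 992.6 kN/m, resisting R = 0·12.7 + 640.3·tan48.0° = 711.2 kN/m, FS = 0.72.
Setting FS = 1.57 and solving for T:
1.57·(992.6 − T cos52.8°) = 711.2 + T sin52.8°·tan48.0°
T·(sin52.8°·tan48.0° + 1.57·cos52.8°) = 1.57·992.6 − 711.2
T·(0.7965·1.1106 + 1.57·0.6046) = 1558.3 − 711.2 = 847.2
T·1.8339 = 847.2
T = 462.0 kN/m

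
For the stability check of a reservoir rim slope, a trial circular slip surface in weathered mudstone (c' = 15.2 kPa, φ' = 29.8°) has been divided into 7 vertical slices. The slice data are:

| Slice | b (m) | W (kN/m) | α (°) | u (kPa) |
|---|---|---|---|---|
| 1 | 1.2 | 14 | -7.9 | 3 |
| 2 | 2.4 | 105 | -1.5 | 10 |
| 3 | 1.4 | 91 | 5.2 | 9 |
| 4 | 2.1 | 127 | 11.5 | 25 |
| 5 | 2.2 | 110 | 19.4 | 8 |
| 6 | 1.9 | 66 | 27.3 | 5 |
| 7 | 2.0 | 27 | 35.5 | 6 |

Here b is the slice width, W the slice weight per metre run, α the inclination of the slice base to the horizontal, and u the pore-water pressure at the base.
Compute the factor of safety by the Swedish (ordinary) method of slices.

Ordinary method of slices: FS = Σ[c'·Δl_i + (W_i cosα_i − u_i·Δl_i)·tanφ'] / Σ W_i sinα_i, with Δl_i = b_i / cosα_i.
Slice 1: Δl = 1.2/cos(-7.9°) = 1.211 m; N'_1 = 14·cos(-7.9°) − 3·1.211 = 10.2; c'Δl = 18.41; W sinα = -1.9
Slice 2: Δl = 2.4/cos(-1.5°) = 2.401 m; N'_2 = 105·cos(-1.5°) − 10·2.401 = 81.0; c'Δl = 36.49; W sinα = -2.7
Slice 3: Δl = 1.4/cos5.2° = 1.406 m; N'_3 = 91·cos5.2° − 9·1.406 = 78.0; c'Δl = 21.37; W sinα = 8.2
Slice 4: Δl = 2.1/cos11.5° = 2.143 m; N'_4 = 127·cos11.5° − 25·2.143 = 70.9; c'Δl = 32.57; W sinα = 25.3
Slice 5: Δl = 2.2/cos19.4° = 2.332 m; N'_5 = 110·cos19.4° − 8·2.332 = 85.1; c'Δl = 35.45; W sinα = 36.5
Slice 6: Δl = 1.9/cos27.3° = 2.138 m; N'_6 = 66·cos27.3° − 5·2.138 = 48.0; c'Δl = 32.50; W sinα = 30.3
Slice 7: Δl = 2.0/cos35.5° = 2.457 m; N'_7 = 27·cos35.5° − 6·2.457 = 7.2; c'Δl = 37.34; W sinα = 15.7
Σc'Δl = 214.1 kN/m; ΣN' = 380.3 kN/m; ΣW sinα = 111.4 kN/m
Resisting = 214.1 + 380.3·tan29.8° = 214.1 + 217.8 = 432.0 kN/m
FS = 432.0 / 111.4 = 3.878

FS = 3.88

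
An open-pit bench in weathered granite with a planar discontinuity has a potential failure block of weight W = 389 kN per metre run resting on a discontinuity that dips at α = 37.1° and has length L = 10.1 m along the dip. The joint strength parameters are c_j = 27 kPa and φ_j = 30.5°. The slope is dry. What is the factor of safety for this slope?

Resolving the block weight along and normal to the plane and applying the Mohr–Coulomb strength on the joint:
N' = W cosα = 389·cos37.1° = 310.3 kN/m
Driving force T = W sinα = 389·sin37.1° = 234.6 kN/m
Resisting force R = c_j·L + N'·tanφ_j = 27·10.1 + 310.3·tan30.5° = 272.7 + 182.8 = 455.5 kN/m
FS = R / T = 455.5 / 234.6 = 1.941

FS = 1.94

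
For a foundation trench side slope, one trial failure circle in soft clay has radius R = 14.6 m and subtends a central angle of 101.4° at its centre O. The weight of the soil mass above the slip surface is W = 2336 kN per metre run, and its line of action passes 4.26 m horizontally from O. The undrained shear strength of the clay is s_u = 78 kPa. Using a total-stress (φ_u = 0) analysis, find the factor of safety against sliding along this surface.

FS = 2.96

Taking moments about the centre O, the resisting moment is provided by the undrained shear strength acting along the arc:
Arc length L_a = R·θ = 14.6·(101.4°·π/180) = 14.6·1.7698 = 25.84 m
M_R = s_u·L_a·R = 78·25.84·14.6 = 29424.9 kN·m/m
M_D = W·d = 2336·4.26 = 9951.4 kN·m/m
FS = M_R / M_D = 29424.9 / 9951.4 = 2.957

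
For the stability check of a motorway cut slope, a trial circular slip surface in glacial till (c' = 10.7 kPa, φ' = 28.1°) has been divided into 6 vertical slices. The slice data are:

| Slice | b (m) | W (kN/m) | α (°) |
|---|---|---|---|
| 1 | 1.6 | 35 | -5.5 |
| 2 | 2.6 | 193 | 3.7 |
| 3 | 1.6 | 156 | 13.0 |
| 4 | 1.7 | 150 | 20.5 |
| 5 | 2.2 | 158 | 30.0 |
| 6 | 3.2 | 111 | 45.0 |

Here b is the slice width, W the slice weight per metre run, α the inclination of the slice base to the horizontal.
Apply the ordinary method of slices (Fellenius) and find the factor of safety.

Ordinary method of slices: FS = Σ[c'·Δl_i + (W_i cosα_i)·tanφ'] / Σ W_i sinα_i, with Δl_i = b_i / cosα_i.
Slice 1: Δl = 1.6/cos(-5.5°) = 1.607 m; N'_1 = 35·cos(-5.5°) = 34.8; c'Δl = 17.20; W sinα = -3.4
Slice 2: Δl = 2.6/cos3.7° = 2.605 m; N'_2 = 193·cos3.7° = 192.6; c'Δl = 27.88; W sinα = 12.5
Slice 3: Δl = 1.6/cos13.0° = 1.642 m; N'_3 = 156·cos13.0° = 152.0; c'Δl = 17.57; W sinα = 35.1
Slice 4: Δl = 1.7/cos20.5° = 1.815 m; N'_4 = 150·cos20.5° = 140.5; c'Δl = 19.42; W sinα = 52.5
Slice 5: Δl = 2.2/cos30.0° = 2.540 m; N'_5 = 158·cos30.0° = 136.8; c'Δl = 27.18; W sinα = 79.0
Slice 6: Δl = 3.2/cos45.0° = 4.525 m; N'_6 = 111·cos45.0° = 78.5; c'Δl = 48.42; W sinα = 78.5
Σc'Δl = 157.7 kN/m; ΣN' = 735.3 kN/m; ΣW sinα = 254.2 kN/m
Resisting = 157.7 + 735.3·tan28.1° = 157.7 + 392.6 = 550.3 kN/m
FS = 550.3 / 254.2 = 2.165

FS = 2.16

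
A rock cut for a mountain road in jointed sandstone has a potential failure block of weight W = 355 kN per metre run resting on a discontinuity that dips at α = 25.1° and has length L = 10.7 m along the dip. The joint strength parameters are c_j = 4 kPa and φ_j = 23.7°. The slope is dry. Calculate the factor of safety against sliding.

FS = 1.22

Resolving the block weight along and normal to the plane and applying the Mohr–Coulomb strength on the joint:
N' = W cosα = 355·cos25.1° = 321.5 kN/m
Driving force T = W sinα = 355·sin25.1° = 150.6 kN/m
Resisting force R = c_j·L + N'·tanφ_j = 4·10.7 + 321.5·tan23.7° = 42.8 + 141.1 = 183.9 kN/m
FS = R / T = 183.9 / 150.6 = 1.221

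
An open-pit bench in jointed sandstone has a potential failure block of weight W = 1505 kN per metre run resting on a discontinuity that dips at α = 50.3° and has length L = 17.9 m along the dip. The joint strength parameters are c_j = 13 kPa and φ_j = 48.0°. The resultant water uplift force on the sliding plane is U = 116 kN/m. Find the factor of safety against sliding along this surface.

FS = 1.01

Resolving the block weight along and normal to the plane and applying the Mohr–Coulomb strength on the joint:
N' = W cosα − U = 1505·cos50.3° − 116 = 845.3 kN/m
Driving force T = W sinα = 1505·sin50.3° = 1157.9 kN/m
Resisting force R = c_j·L + N'·tanφ_j = 13·17.9 + 845.3·tan48.0° = 232.7 + 938.9 = 1171.6 kN/m
FS = R / T = 1171.6 / 1157.9 = 1.012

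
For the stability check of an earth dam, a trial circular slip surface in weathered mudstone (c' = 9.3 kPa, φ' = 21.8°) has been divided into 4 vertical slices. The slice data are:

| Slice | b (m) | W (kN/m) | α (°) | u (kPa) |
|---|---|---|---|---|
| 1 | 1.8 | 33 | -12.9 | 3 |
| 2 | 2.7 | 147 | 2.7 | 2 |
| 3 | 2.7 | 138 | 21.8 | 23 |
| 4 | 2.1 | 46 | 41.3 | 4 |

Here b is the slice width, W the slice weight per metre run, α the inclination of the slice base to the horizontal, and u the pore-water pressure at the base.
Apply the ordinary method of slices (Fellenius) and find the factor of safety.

Ordinary method of slices: FS = Σ[c'·Δl_i + (W_i cosα_i − u_i·Δl_i)·tanφ'] / Σ W_i sinα_i, with Δl_i = b_i / cosα_i.
Slice 1: Δl = 1.8/cos(-12.9°) = 1.847 m; N'_1 = 33·cos(-12.9°) − 3·1.847 = 26.6; c'Δl = 17.17; W sinα = -7.4
Slice 2: Δl = 2.7/cos2.7° = 2.703 m; N'_2 = 147·cos2.7° − 2·2.703 = 141.4; c'Δl = 25.14; W sinα = 6.9
Slice 3: Δl = 2.7/cos21.8° = 2.908 m; N'_3 = 138·cos21.8° − 23·2.908 = 61.2; c'Δl = 27.04; W sinα = 51.2
Slice 4: Δl = 2.1/cos41.3° = 2.795 m; N'_4 = 46·cos41.3° − 4·2.795 = 23.4; c'Δl = 26.00; W sinα = 30.4
Σc'Δl = 95.4 kN/m; ΣN' = 252.7 kN/m; ΣW sinα = 81.2 kN/m
Resisting = 95.4 + 252.7·tan21.8° = 95.4 + 101.1 = 196.4 kN/m
FS = 196.4 / 81.2 = 2.420

FS = 2.42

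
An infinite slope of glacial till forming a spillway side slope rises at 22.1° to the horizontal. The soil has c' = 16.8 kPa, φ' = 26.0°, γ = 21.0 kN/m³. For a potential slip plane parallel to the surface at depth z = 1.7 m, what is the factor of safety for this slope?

For an infinite slope with a slip plane parallel to the surface (no pore pressure): FS = [c' + γz cos²β tanφ'] / [γz sinβ cosβ].
γz = 21.0·1.7 = 35.70 kN/m²
Numerator = 16.8 + 35.70·cos²22.1°·tan26.0° = 16.8 + 35.70·0.8585·0.4877 = 31.747 kPa
Denominator = 35.70·sin22.1°·cos22.1° = 35.70·0.3762·0.9265 = 12.444 kPa
FS = 31.747 / 12.444 = 2.551

FS = 2.55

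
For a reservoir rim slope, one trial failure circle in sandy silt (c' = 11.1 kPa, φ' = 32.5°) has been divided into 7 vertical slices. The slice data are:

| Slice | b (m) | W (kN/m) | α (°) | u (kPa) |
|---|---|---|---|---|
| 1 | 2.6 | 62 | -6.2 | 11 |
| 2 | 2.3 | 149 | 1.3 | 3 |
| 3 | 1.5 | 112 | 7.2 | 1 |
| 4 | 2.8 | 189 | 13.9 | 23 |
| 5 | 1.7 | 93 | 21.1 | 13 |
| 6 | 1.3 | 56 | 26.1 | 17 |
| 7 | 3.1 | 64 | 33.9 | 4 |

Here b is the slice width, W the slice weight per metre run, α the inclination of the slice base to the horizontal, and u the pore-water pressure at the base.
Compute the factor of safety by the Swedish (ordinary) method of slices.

FS = 3.45

Ordinary method of slices: FS = Σ[c'·Δl_i + (W_i cosα_i − u_i·Δl_i)·tanφ'] / Σ W_i sinα_i, with Δl_i = b_i / cosα_i.
Slice 1: Δl = 2.6/cos(-6.2°) = 2.615 m; N'_1 = 62·cos(-6.2°) − 11·2.615 = 32.9; c'Δl = 29.03; W sinα = -6.7
Slice 2: Δl = 2.3/cos1.3° = 2.301 m; N'_2 = 149·cos1.3° − 3·2.301 = 142.1; c'Δl = 25.54; W sinα = 3.4
Slice 3: Δl = 1.5/cos7.2° = 1.512 m; N'_3 = 112·cos7.2° − 1·1.512 = 109.6; c'Δl = 16.78; W sinα = 14.0
Slice 4: Δl = 2.8/cos13.9° = 2.884 m; N'_4 = 189·cos13.9° − 23·2.884 = 117.1; c'Δl = 32.02; W sinα = 45.4
Slice 5: Δl = 1.7/cos21.1° = 1.822 m; N'_5 = 93·cos21.1° − 13·1.822 = 63.1; c'Δl = 20.23; W sinα = 33.5
Slice 6: Δl = 1.3/cos26.1° = 1.448 m; N'_6 = 56·cos26.1° − 17·1.448 = 25.7; c'Δl = 16.07; W sinα = 24.6
Slice 7: Δl = 3.1/cos33.9° = 3.735 m; N'_7 = 64·cos33.9° − 4·3.735 = 38.2; c'Δl = 41.46; W sinα = 35.7
Σc'Δl = 181.1 kN/m; ΣN' = 528.6 kN/m; ΣW sinα = 149.9 kN/m
Resisting = 181.1 + 528.6·tan32.5° = 181.1 + 336.8 = 517.9 kN/m
FS = 517.9 / 149.9 = 3.454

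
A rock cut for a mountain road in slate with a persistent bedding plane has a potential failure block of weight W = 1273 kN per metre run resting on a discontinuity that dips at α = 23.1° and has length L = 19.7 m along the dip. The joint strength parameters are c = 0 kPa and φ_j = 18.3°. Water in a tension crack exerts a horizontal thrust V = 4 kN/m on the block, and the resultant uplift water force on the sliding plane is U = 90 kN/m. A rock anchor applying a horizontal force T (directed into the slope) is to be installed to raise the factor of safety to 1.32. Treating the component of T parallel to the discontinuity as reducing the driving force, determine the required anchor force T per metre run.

T = 229 kN/m

Resolving forces along and normal to the sliding plane, with the horizontal anchor force T adding T·sinα to the effective normal force and T·cosα acting up the plane against the driving force:
FS = [cL + (W cosα − U − V sinα + T sinα) tanφ_j] / [W sinα + V cosα − T cosα]
Without the anchor: N' = 1079.4 kN/m, driving T_d = 503.1 kN/m, resisting R = 0·19.7 + 1079.4·tan18.3° = 357.0 kN/m, FS = 0.71.
Setting FS = 1.32 and solving for T:
1.32·(503.1 − T cos23.1°) = 357.0 + T sin23.1°·tan18.3°
T·(sin23.1°·tan18.3° + 1.32·cos23.1°) = 1.32·503.1 − 357.0
T·(0.3923·0.3307 + 1.32·0.9198) = 664.1 − 357.0 = 307.2
T·1.3439 = 307.2
T = 228.6 kN/m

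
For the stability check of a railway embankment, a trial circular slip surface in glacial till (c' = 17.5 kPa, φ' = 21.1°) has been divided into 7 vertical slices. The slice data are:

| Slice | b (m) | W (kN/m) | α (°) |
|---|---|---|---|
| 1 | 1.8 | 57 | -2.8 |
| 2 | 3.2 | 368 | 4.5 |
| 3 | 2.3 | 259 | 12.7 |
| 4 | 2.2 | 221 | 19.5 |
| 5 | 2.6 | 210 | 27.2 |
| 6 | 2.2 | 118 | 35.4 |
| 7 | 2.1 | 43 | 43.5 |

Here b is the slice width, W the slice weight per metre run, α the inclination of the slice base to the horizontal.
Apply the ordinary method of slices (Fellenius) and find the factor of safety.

FS = 2.23

Ordinary method of slices: FS = Σ[c'·Δl_i + (W_i cosα_i)·tanφ'] / Σ W_i sinα_i, with Δl_i = b_i / cosα_i.
Slice 1: Δl = 1.8/cos(-2.8°) = 1.802 m; N'_1 = 57·cos(-2.8°) = 56.9; c'Δl = 31.54; W sinα = -2.8
Slice 2: Δl = 3.2/cos4.5° = 3.210 m; N'_2 = 368·cos4.5° = 366.9; c'Δl = 56.17; W sinα = 28.9
Slice 3: Δl = 2.3/cos12.7° = 2.358 m; N'_3 = 259·cos12.7° = 252.7; c'Δl = 41.26; W sinα = 56.9
Slice 4: Δl = 2.2/cos19.5° = 2.334 m; N'_4 = 221·cos19.5° = 208.3; c'Δl = 40.84; W sinα = 73.8
Slice 5: Δl = 2.6/cos27.2° = 2.923 m; N'_5 = 210·cos27.2° = 186.8; c'Δl = 51.16; W sinα = 96.0
Slice 6: Δl = 2.2/cos35.4° = 2.699 m; N'_6 = 118·cos35.4° = 96.2; c'Δl = 47.23; W sinα = 68.4
Slice 7: Δl = 2.1/cos43.5° = 2.895 m; N'_7 = 43·cos43.5° = 31.2; c'Δl = 50.66; W sinα = 29.6
Σc'Δl = 318.9 kN/m; ΣN' = 1198.9 kN/m; ΣW sinα = 350.7 kN/m
Resisting = 318.9 + 1198.9·tan21.1° = 318.9 + 462.6 = 781.5 kN/m
FS = 781.5 / 350.7 = 2.228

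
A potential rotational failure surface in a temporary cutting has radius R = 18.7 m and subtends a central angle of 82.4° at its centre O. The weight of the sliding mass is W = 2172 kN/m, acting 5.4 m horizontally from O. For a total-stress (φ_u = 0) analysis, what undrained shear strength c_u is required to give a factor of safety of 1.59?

c_u = 37.1 kPa

FS = c_u·L_a·R / (W·d), so c_u = FS·W·d / (L_a·R).
Arc length L_a = R·θ = 18.7·(82.4°·π/180) = 18.7·1.4382 = 26.89 m
c_u = 1.59·2172·5.4 / (26.89·18.7) = 18648.8 / 502.91 = 37.08 kPa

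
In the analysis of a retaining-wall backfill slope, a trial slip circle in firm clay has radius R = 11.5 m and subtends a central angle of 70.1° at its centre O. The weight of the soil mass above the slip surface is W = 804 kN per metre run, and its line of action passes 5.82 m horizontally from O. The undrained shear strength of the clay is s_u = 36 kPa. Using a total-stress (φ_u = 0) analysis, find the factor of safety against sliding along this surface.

FS = 1.24

Taking moments about the centre O, the resisting moment is provided by the undrained shear strength acting along the arc:
Arc length L_a = R·θ = 11.5·(70.1°·π/180) = 11.5·1.2235 = 14.07 m
M_R = s_u·L_a·R = 36·14.07·11.5 = 5825.0 kN·m/m
M_D = W·d = 804·5.82 = 4679.3 kN·m/m
FS = M_R / M_D = 5825.0 / 4679.3 = 1.245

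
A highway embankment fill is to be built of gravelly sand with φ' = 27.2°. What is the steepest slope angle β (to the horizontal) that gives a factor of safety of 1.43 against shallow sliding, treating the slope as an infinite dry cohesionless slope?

β = 19.8°

For an infinite dry cohesionless slope FS = tanφ'/tanβ, so tanβ = tanφ' / FS.
tanβ = tan27.2° / 1.43 = 0.5139 / 1.43 = 0.3594
β = arctan(0.3594) = 19.77°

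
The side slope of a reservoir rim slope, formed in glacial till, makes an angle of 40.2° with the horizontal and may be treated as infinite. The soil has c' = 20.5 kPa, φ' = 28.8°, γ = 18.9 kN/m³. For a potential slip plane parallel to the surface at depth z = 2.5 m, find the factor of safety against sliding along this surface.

For an infinite slope with a slip plane parallel to the surface (no pore pressure): FS = [c' + γz cos²β tanφ'] / [γz sinβ cosβ].
γz = 18.9·2.5 = 47.25 kN/m²
Numerator = 20.5 + 47.25·cos²40.2°·tan28.8° = 20.5 + 47.25·0.5834·0.5498 = 35.654 kPa
Denominator = 47.25·sin40.2°·cos40.2° = 47.25·0.6455·0.7638 = 23.294 kPa
FS = 35.654 / 23.294 = 1.531

FS = 1.53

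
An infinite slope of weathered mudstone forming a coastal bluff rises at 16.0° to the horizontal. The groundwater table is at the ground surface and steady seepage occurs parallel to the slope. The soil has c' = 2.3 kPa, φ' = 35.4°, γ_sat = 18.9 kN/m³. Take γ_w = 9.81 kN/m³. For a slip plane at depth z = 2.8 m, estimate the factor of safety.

FS = 1.36

With seepage parallel to the slope and the water table at the surface, the effective normal stress on the slip plane uses the buoyant unit weight γ' = γ_sat − γ_w while the driving shear stress uses γ_sat:
FS = [c' + γ' z cos²β tanφ'] / [γ_sat z sinβ cosβ]
γ' = 18.9 − 9.81 = 9.09 kN/m³
Numerator = 2.3 + 9.09·2.8·cos²16.0°·tan35.4° = 2.3 + 9.09·2.8·0.9240·0.7107 = 19.014 kPa
Denominator = 18.9·2.8·sin16.0°·cos16.0° = 18.9·2.8·0.2756·0.9613 = 14.022 kPa
FS = 19.014 / 14.022 = 1.356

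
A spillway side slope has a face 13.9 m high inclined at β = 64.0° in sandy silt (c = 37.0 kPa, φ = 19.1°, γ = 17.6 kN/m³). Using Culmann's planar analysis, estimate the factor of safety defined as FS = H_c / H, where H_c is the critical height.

H_c = (4c/γ) · sinβ cosφ / [1 − cos(β − φ)]
    = (4·37.0/17.6) · sin64.0°·cos19.1° / [1 − cos44.9°]
    = 8.409 · 0.8493 / 0.2917 = 24.49 m
FS = H_c / H = 24.49 / 13.9 = 1.762

FS = 1.76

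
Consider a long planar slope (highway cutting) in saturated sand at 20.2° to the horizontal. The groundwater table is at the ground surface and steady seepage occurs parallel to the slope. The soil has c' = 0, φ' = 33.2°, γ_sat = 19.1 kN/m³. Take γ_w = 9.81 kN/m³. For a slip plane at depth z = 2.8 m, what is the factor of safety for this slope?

With seepage parallel to the slope and the water table at the surface, the effective normal stress on the slip plane uses the buoyant unit weight γ' = γ_sat − γ_w while the driving shear stress uses γ_sat:
FS = [c' + γ' z cos²β tanφ'] / [γ_sat z sinβ cosβ]
(For c' = 0 this reduces to FS = (γ'/γ_sat)·tanφ'/tanβ.)
γ' = 19.1 − 9.81 = 9.29 kN/m³
Numerator = 0.0 + 9.29·2.8·cos²20.2°·tan33.2° = 0.0 + 9.29·2.8·0.8808·0.6544 = 14.992 kPa
Denominator = 19.1·2.8·sin20.2°·cos20.2° = 19.1·2.8·0.3453·0.9385 = 17.331 kPa
FS = 14.992 / 17.331 = 0.865

FS = 0.87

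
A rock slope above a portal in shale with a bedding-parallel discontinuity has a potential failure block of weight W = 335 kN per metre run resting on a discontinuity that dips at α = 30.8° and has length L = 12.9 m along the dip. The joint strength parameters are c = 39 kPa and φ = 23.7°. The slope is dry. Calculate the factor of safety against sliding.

Resolving the block weight along and normal to the plane and applying the Mohr–Coulomb strength on the joint:
N' = W cosα = 335·cos30.8° = 287.8 kN/m
Driving force T = W sinα = 335·sin30.8° = 171.5 kN/m
Resisting force R = c·L + N'·tanφ = 39·12.9 + 287.8·tan23.7° = 503.1 + 126.3 = 629.4 kN/m
FS = R / T = 629.4 / 171.5 = 3.669

FS = 3.67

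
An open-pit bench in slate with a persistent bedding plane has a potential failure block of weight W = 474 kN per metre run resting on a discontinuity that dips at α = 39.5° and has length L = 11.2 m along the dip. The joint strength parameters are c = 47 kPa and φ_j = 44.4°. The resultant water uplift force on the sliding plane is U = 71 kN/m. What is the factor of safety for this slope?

FS = 2.70

Resolving the block weight along and normal to the plane and applying the Mohr–Coulomb strength on the joint:
N' = W cosα − U = 474·cos39.5° − 71 = 294.8 kN/m
Driving force T = W sinα = 474·sin39.5° = 301.5 kN/m
Resisting force R = c·L + N'·tanφ_j = 47·11.2 + 294.8·tan44.4° = 526.4 + 288.6 = 815.0 kN/m
FS = R / T = 815.0 / 301.5 = 2.703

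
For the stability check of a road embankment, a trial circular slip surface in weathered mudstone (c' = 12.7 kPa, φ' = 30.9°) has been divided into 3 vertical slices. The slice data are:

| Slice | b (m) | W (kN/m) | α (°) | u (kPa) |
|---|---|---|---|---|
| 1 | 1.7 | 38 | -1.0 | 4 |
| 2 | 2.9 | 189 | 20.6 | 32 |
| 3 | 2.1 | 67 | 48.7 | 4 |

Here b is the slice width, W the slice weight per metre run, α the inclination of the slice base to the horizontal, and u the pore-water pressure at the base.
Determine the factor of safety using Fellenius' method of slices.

FS = 1.60

Ordinary method of slices: FS = Σ[c'·Δl_i + (W_i cosα_i − u_i·Δl_i)·tanφ'] / Σ W_i sinα_i, with Δl_i = b_i / cosα_i.
Slice 1: Δl = 1.7/cos(-1.0°) = 1.700 m; N'_1 = 38·cos(-1.0°) − 4·1.700 = 31.2; c'Δl = 21.59; W sinα = -0.7
Slice 2: Δl = 2.9/cos20.6° = 3.098 m; N'_2 = 189·cos20.6° − 32·3.098 = 77.8; c'Δl = 39.35; W sinα = 66.5
Slice 3: Δl = 2.1/cos48.7° = 3.182 m; N'_3 = 67·cos48.7° − 4·3.182 = 31.5; c'Δl = 40.41; W sinα = 50.3
Σc'Δl = 101.3 kN/m; ΣN' = 140.5 kN/m; ΣW sinα = 116.2 kN/m
Resisting = 101.3 + 140.5·tan30.9° = 101.3 + 84.1 = 185.4 kN/m
FS = 185.4 / 116.2 = 1.596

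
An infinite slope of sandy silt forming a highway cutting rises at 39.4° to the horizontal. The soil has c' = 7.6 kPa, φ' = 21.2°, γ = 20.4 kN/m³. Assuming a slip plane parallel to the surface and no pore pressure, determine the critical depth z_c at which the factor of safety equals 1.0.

z_c = 1.44 m

Setting FS = 1.00 in FS = [c' + γz cos²β tanφ'] / [γz sinβ cosβ] and solving for z:
z = c' / [γ cosβ (FS·sinβ − cosβ·tanφ')]
  = 7.6 / [20.4·cos39.4°·(1.00·sin39.4° − cos39.4°·tan21.2°)]
  = 7.6 / [20.4·0.7727·(1.00·0.6347 − 0.7727·0.3879)]
  = 7.6 / 5.2810 = 1.439 m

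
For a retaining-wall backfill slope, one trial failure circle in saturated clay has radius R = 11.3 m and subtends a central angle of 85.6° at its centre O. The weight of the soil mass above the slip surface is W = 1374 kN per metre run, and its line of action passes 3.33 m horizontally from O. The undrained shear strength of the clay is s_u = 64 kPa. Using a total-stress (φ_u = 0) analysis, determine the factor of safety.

Taking moments about the centre O, the resisting moment is provided by the undrained shear strength acting along the arc:
Arc length L_a = R·θ = 11.3·(85.6°·π/180) = 11.3·1.4940 = 16.88 m
M_R = s_u·L_a·R = 64·16.88·11.3 = 12209.2 kN·m/m
M_D = W·d = 1374·3.33 = 4575.4 kN·m/m
FS = M_R / M_D = 12209.2 / 4575.4 = 2.668

FS = 2.67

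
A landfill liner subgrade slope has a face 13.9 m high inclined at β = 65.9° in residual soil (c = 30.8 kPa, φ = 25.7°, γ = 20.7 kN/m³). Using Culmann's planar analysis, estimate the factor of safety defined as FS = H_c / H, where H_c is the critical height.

FS = 1.49

H_c = (4c/γ) · sinβ cosφ / [1 − cos(β − φ)]
    = (4·30.8/20.7) · sin65.9°·cos25.7° / [1 − cos40.2°]
    = 5.952 · 0.8225 / 0.2362 = 20.73 m
FS = H_c / H = 20.73 / 13.9 = 1.491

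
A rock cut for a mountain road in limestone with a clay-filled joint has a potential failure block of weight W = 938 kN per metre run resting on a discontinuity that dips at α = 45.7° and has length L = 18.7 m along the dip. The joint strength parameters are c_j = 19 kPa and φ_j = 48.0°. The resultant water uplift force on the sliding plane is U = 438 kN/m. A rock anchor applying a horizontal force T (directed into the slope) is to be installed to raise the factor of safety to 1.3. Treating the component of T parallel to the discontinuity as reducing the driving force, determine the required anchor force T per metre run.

Resolving forces along and normal to the sliding plane, with the horizontal anchor force T adding T·sinα to the effective normal force and T·cosα acting up the plane against the driving force:
FS = [c_jL + (W cosα − U + T sinα) tanφ_j] / [W sinα − T cosα]
Without the anchor: N' = 217.1 kN/m, driving T_d = 671.3 kN/m, resisting R = 19·18.7 + 217.1·tan48.0° = 596.4 kN/m, FS = 0.89.
Setting FS = 1.3 and solving for T:
1.3·(671.3 − T cos45.7°) = 596.4 + T sin45.7°·tan48.0°
T·(sin45.7°·tan48.0° + 1.3·cos45.7°) = 1.3·671.3 − 596.4
T·(0.7157·1.1106 + 1.3·0.6984) = 872.7 − 596.4 = 276.3
T·1.7028 = 276.3
T = 162.3 kN/m

T = 162 kN/m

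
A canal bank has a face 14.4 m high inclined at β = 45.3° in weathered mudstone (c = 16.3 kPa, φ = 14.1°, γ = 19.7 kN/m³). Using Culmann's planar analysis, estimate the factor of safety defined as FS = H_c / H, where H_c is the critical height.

H_c = (4c/γ) · sinβ cosφ / [1 − cos(β − φ)]
    = (4·16.3/19.7) · sin45.3°·cos14.1° / [1 − cos31.2°]
    = 3.310 · 0.6894 / 0.1446 = 15.77 m
FS = H_c / H = 15.77 / 14.4 = 1.095

FS = 1.10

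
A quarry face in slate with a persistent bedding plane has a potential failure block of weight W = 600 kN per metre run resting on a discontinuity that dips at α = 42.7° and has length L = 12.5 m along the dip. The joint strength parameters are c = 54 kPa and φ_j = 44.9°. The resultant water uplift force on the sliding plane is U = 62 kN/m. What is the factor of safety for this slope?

Resolving the block weight along and normal to the plane and applying the Mohr–Coulomb strength on the joint:
N' = W cosα − U = 600·cos42.7° − 62 = 378.9 kN/m
Driving force T = W sinα = 600·sin42.7° = 406.9 kN/m
Resisting force R = c·L + N'·tanφ_j = 54·12.5 + 378.9·tan44.9° = 675.0 + 377.6 = 1052.6 kN/m
FS = R / T = 1052.6 / 406.9 = 2.587

FS = 2.59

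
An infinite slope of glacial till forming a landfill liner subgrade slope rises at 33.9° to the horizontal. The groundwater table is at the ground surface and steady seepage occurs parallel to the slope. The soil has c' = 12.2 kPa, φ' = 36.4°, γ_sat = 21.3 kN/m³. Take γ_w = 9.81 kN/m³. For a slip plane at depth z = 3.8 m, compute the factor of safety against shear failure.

With seepage parallel to the slope and the water table at the surface, the effective normal stress on the slip plane uses the buoyant unit weight γ' = γ_sat − γ_w while the driving shear stress uses γ_sat:
FS = [c' + γ' z cos²β tanφ'] / [γ_sat z sinβ cosβ]
γ' = 21.3 − 9.81 = 11.49 kN/m³
Numerator = 12.2 + 11.49·3.8·cos²33.9°·tan36.4° = 12.2 + 11.49·3.8·0.6889·0.7373 = 34.377 kPa
Denominator = 21.3·3.8·sin33.9°·cos33.9° = 21.3·3.8·0.5577·0.8300 = 37.470 kPa
FS = 34.377 / 37.470 = 0.917

FS = 0.92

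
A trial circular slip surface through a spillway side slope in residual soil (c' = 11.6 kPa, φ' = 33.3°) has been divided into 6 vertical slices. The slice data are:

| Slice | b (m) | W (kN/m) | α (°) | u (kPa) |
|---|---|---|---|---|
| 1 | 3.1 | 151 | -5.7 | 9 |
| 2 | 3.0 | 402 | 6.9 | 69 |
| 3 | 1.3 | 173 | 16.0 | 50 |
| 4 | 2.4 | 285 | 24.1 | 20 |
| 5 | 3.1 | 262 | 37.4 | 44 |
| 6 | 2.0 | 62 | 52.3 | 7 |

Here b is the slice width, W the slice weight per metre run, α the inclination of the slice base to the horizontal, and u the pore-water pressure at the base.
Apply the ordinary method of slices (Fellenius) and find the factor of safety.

Ordinary method of slices: FS = Σ[c'·Δl_i + (W_i cosα_i − u_i·Δl_i)·tanφ'] / Σ W_i sinα_i, with Δl_i = b_i / cosα_i.
Slice 1: Δl = 3.1/cos(-5.7°) = 3.115 m; N'_1 = 151·cos(-5.7°) − 9·3.115 = 122.2; c'Δl = 36.14; W sinα = -15.0
Slice 2: Δl = 3.0/cos6.9° = 3.022 m; N'_2 = 402·cos6.9° − 69·3.022 = 190.6; c'Δl = 35.05; W sinα = 48.3
Slice 3: Δl = 1.3/cos16.0° = 1.352 m; N'_3 = 173·cos16.0° − 50·1.352 = 98.7; c'Δl = 15.69; W sinα = 47.7
Slice 4: Δl = 2.4/cos24.1° = 2.629 m; N'_4 = 285·cos24.1° − 20·2.629 = 207.6; c'Δl = 30.50; W sinα = 116.4
Slice 5: Δl = 3.1/cos37.4° = 3.902 m; N'_5 = 262·cos37.4° − 44·3.902 = 36.4; c'Δl = 45.27; W sinα = 159.1
Slice 6: Δl = 2.0/cos52.3° = 3.271 m; N'_6 = 62·cos52.3° − 7·3.271 = 15.0; c'Δl = 37.94; W sinα = 49.1
Σc'Δl = 200.6 kN/m; ΣN' = 670.5 kN/m; ΣW sinα = 405.5 kN/m
Resisting = 200.6 + 670.5·tan33.3° = 200.6 + 440.4 = 641.0 kN/m
FS = 641.0 / 405.5 = 1.581

FS = 1.58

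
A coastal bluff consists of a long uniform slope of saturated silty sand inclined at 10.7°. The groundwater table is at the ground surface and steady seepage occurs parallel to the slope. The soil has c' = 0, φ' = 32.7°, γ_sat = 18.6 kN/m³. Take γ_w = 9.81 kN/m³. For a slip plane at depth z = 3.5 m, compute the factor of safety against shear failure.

With seepage parallel to the slope and the water table at the surface, the effective normal stress on the slip plane uses the buoyant unit weight γ' = γ_sat − γ_w while the driving shear stress uses γ_sat:
FS = [c' + γ' z cos²β tanφ'] / [γ_sat z sinβ cosβ]
(For c' = 0 this reduces to FS = (γ'/γ_sat)·tanφ'/tanβ.)
γ' = 18.6 − 9.81 = 8.79 kN/m³
Numerator = 0.0 + 8.79·3.5·cos²10.7°·tan32.7° = 0.0 + 8.79·3.5·0.9655·0.6420 = 19.070 kPa
Denominator = 18.6·3.5·sin10.7°·cos10.7° = 18.6·3.5·0.1857·0.9826 = 11.877 kPa
FS = 19.070 / 11.877 = 1.606

FS = 1.61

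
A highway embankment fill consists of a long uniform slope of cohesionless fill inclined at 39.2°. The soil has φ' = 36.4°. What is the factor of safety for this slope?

FS = 0.90

For a dry cohesionless infinite slope the factor of safety is FS = tanφ' / tanβ.
FS = tan36.4° / tan39.2° = 0.7373 / 0.8156 = 0.904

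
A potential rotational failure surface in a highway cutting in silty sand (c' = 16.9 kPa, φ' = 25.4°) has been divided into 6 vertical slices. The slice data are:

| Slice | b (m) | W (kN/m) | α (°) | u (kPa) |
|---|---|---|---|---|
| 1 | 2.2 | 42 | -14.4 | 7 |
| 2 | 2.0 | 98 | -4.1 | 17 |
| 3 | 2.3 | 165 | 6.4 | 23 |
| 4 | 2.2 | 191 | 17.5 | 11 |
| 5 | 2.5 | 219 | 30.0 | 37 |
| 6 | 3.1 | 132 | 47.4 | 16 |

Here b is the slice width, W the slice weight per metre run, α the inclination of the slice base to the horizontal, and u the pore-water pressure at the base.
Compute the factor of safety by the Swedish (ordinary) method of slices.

Ordinary method of slices: FS = Σ[c'·Δl_i + (W_i cosα_i − u_i·Δl_i)·tanφ'] / Σ W_i sinα_i, with Δl_i = b_i / cosα_i.
Slice 1: Δl = 2.2/cos(-14.4°) = 2.271 m; N'_1 = 42·cos(-14.4°) − 7·2.271 = 24.8; c'Δl = 38.39; W sinα = -10.4
Slice 2: Δl = 2.0/cos(-4.1°) = 2.005 m; N'_2 = 98·cos(-4.1°) − 17·2.005 = 63.7; c'Δl = 33.89; W sinα = -7.0
Slice 3: Δl = 2.3/cos6.4° = 2.314 m; N'_3 = 165·cos6.4° − 23·2.314 = 110.7; c'Δl = 39.11; W sinα = 18.4
Slice 4: Δl = 2.2/cos17.5° = 2.307 m; N'_4 = 191·cos17.5° − 11·2.307 = 156.8; c'Δl = 38.98; W sinα = 57.4
Slice 5: Δl = 2.5/cos30.0° = 2.887 m; N'_5 = 219·cos30.0° − 37·2.887 = 82.8; c'Δl = 48.79; W sinα = 109.5
Slice 6: Δl = 3.1/cos47.4° = 4.580 m; N'_6 = 132·cos47.4° − 16·4.580 = 16.1; c'Δl = 77.40; W sinα = 97.2
Σc'Δl = 276.6 kN/m; ΣN' = 454.9 kN/m; ΣW sinα = 265.0 kN/m
Resisting = 276.6 + 454.9·tan25.4° = 276.6 + 216.0 = 492.6 kN/m
FS = 492.6 / 265.0 = 1.858

FS = 1.86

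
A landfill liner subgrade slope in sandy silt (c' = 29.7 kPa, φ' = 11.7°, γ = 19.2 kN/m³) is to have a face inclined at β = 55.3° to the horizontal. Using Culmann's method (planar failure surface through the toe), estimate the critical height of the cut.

H_c = 18.06 m

Culmann's analysis gives the critical failure plane at α_cr = (β + φ')/2 = (55.3 + 11.7)/2 = 33.5°, and the critical height
H_c = (4c'/γ) · sinβ cosφ' / [1 − cos(β − φ')]
    = (4·29.7/19.2) · sin55.3°·cos11.7° / [1 − cos(43.6°)]
    = 6.188 · 0.8221·0.9792 / [1 − 0.7242]
    = 6.188 · 0.8051 / 0.2758
    = 18.06 m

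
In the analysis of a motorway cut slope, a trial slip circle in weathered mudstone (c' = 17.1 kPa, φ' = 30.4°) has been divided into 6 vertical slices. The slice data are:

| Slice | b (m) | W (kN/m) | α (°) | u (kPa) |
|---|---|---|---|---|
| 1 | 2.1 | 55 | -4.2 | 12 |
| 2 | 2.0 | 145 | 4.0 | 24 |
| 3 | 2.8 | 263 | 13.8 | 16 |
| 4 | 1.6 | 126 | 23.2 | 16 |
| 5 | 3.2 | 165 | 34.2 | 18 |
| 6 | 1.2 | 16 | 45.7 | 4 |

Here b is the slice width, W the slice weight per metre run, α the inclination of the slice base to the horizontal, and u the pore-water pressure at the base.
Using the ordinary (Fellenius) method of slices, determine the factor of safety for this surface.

FS = 2.40

Ordinary method of slices: FS = Σ[c'·Δl_i + (W_i cosα_i − u_i·Δl_i)·tanφ'] / Σ W_i sinα_i, with Δl_i = b_i / cosα_i.
Slice 1: Δl = 2.1/cos(-4.2°) = 2.106 m; N'_1 = 55·cos(-4.2°) − 12·2.106 = 29.6; c'Δl = 36.01; W sinα = -4.0
Slice 2: Δl = 2.0/cos4.0° = 2.005 m; N'_2 = 145·cos4.0° − 24·2.005 = 96.5; c'Δl = 34.28; W sinα = 10.1
Slice 3: Δl = 2.8/cos13.8° = 2.883 m; N'_3 = 263·cos13.8° − 16·2.883 = 209.3; c'Δl = 49.30; W sinα = 62.7
Slice 4: Δl = 1.6/cos23.2° = 1.741 m; N'_4 = 126·cos23.2° − 16·1.741 = 88.0; c'Δl = 29.77; W sinα = 49.6
Slice 5: Δl = 3.2/cos34.2° = 3.869 m; N'_5 = 165·cos34.2° − 18·3.869 = 66.8; c'Δl = 66.16; W sinα = 92.7
Slice 6: Δl = 1.2/cos45.7° = 1.718 m; N'_6 = 16·cos45.7° − 4·1.718 = 4.3; c'Δl = 29.38; W sinα = 11.5
Σc'Δl = 244.9 kN/m; ΣN' = 494.5 kN/m; ΣW sinα = 222.7 kN/m
Resisting = 244.9 + 494.5·tan30.4° = 244.9 + 290.1 = 535.0 kN/m
FS = 535.0 / 222.7 = 2.403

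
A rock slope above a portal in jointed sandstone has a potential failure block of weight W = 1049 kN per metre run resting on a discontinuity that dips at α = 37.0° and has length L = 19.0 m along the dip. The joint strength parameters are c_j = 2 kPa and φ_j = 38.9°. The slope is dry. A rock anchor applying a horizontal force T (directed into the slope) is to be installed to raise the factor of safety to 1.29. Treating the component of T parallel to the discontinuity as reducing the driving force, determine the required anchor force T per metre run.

T = 66 kN/m

Resolving forces along and normal to the sliding plane, with the horizontal anchor force T adding T·sinα to the effective normal force and T·cosα acting up the plane against the driving force:
FS = [c_jL + (W cosα + T sinα) tanφ_j] / [W sinα − T cosα]
Without the anchor: N' = 837.8 kN/m, driving T_d = 631.3 kN/m, resisting R = 2·19.0 + 837.8·tan38.9° = 714.0 kN/m, FS = 1.13.
Setting FS = 1.29 and solving for T:
1.29·(631.3 − T cos37.0°) = 714.0 + T sin37.0°·tan38.9°
T·(sin37.0°·tan38.9° + 1.29·cos37.0°) = 1.29·631.3 − 714.0
T·(0.6018·0.8069 + 1.29·0.7986) = 814.4 − 714.0 = 100.4
T·1.5158 = 100.4
T = 66.2 kN/m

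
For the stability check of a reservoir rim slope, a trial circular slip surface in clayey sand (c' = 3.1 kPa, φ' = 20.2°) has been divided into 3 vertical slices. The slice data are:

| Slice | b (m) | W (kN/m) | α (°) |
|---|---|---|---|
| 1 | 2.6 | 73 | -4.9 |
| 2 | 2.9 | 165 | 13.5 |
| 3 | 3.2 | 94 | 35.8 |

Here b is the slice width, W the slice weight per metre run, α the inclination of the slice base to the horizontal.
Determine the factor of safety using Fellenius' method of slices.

FS = 1.64

Ordinary method of slices: FS = Σ[c'·Δl_i + (W_i cosα_i)·tanφ'] / Σ W_i sinα_i, with Δl_i = b_i / cosα_i.
Slice 1: Δl = 2.6/cos(-4.9°) = 2.610 m; N'_1 = 73·cos(-4.9°) = 72.7; c'Δl = 8.09; W sinα = -6.2
Slice 2: Δl = 2.9/cos13.5° = 2.982 m; N'_2 = 165·cos13.5° = 160.4; c'Δl = 9.25; W sinα = 38.5
Slice 3: Δl = 3.2/cos35.8° = 3.945 m; N'_3 = 94·cos35.8° = 76.2; c'Δl = 12.23; W sinα = 55.0
Σc'Δl = 29.6 kN/m; ΣN' = 309.4 kN/m; ΣW sinα = 87.3 kN/m
Resisting = 29.6 + 309.4·tan20.2° = 29.6 + 113.8 = 143.4 kN/m
FS = 143.4 / 87.3 = 1.643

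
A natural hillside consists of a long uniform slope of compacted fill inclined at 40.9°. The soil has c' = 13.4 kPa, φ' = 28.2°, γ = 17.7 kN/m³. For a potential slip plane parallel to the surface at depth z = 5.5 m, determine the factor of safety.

For an infinite slope with a slip plane parallel to the surface (no pore pressure): FS = [c' + γz cos²β tanφ'] / [γz sinβ cosβ].
γz = 17.7·5.5 = 97.35 kN/m²
Numerator = 13.4 + 97.35·cos²40.9°·tan28.2° = 13.4 + 97.35·0.5713·0.5362 = 43.222 kPa
Denominator = 97.35·sin40.9°·cos40.9° = 97.35·0.6547·0.7559 = 48.177 kPa
FS = 43.222 / 48.177 = 0.897

FS = 0.90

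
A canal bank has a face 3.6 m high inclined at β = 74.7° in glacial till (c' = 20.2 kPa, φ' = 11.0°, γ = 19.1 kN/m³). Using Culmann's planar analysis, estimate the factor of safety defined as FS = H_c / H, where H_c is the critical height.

H_c = (4c'/γ) · sinβ cosφ' / [1 − cos(β − φ')]
    = (4·20.2/19.1) · sin74.7°·cos11.0° / [1 − cos63.7°]
    = 4.230 · 0.9468 / 0.5569 = 7.19 m
FS = H_c / H = 7.19 / 3.6 = 1.998

FS = 2.00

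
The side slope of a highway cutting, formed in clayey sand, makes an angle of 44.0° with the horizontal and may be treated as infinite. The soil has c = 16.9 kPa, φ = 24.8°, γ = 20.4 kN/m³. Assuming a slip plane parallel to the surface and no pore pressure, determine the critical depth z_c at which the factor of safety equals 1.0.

Setting FS = 1.00 in FS = [c + γz cos²β tanφ] / [γz sinβ cosβ] and solving for z:
z = c / [γ cosβ (FS·sinβ − cosβ·tanφ)]
  = 16.9 / [20.4·cos44.0°·(1.00·sin44.0° − cos44.0°·tan24.8°)]
  = 16.9 / [20.4·0.7193·(1.00·0.6947 − 0.7193·0.4621)]
  = 16.9 / 5.3162 = 3.179 m

z_c = 3.18 m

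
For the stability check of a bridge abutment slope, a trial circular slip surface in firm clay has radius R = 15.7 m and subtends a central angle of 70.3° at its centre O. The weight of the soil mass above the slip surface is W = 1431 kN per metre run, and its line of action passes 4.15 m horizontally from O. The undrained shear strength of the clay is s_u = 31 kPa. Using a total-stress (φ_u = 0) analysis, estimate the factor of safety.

Taking moments about the centre O, the resisting moment is provided by the undrained shear strength acting along the arc:
Arc length L_a = R·θ = 15.7·(70.3°·π/180) = 15.7·1.2270 = 19.26 m
M_R = s_u·L_a·R = 31·19.26·15.7 = 9375.5 kN·m/m
M_D = W·d = 1431·4.15 = 5938.7 kN·m/m
FS = M_R / M_D = 9375.5 / 5938.7 = 1.579

FS = 1.58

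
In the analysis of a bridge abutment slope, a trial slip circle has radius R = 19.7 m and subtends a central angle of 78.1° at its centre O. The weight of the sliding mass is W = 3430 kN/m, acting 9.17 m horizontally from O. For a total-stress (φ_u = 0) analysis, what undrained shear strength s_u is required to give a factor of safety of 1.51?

s_u = 89.8 kPa

FS = s_u·L_a·R / (W·d), so s_u = FS·W·d / (L_a·R).
Arc length L_a = R·θ = 19.7·(78.1°·π/180) = 19.7·1.3631 = 26.85 m
s_u = 1.51·3430·9.17 / (26.85·19.7) = 47494.2 / 529.01 = 89.78 kPa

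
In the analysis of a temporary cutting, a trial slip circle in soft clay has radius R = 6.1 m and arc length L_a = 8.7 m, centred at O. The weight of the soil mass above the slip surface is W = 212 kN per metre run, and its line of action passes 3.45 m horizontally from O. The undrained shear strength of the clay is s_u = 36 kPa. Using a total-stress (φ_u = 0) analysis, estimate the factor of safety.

FS = 2.61

Taking moments about the centre O, the resisting moment is provided by the undrained shear strength acting along the arc:
M_R = s_u·L_a·R = 36·8.70·6.1 = 1910.5 kN·m/m
M_D = W·d = 212·3.45 = 731.4 kN·m/m
FS = M_R / M_D = 1910.5 / 731.4 = 2.612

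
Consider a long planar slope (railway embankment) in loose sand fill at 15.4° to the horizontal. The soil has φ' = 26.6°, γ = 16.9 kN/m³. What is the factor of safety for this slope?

FS = 1.82

For a dry cohesionless infinite slope the factor of safety is FS = tanφ' / tanβ.
FS = tan26.6° / tan15.4° = 0.5008 / 0.2754 = 1.818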